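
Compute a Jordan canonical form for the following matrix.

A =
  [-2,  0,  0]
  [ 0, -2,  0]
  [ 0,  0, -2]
J_1(-2) ⊕ J_1(-2) ⊕ J_1(-2)

The characteristic polynomial is
  det(x·I − A) = x^3 + 6*x^2 + 12*x + 8 = (x + 2)^3

Eigenvalues and multiplicities (the geometric multiplicity of λ is n − rank(A − λI), which equals the number of Jordan blocks for λ):
  λ = -2: algebraic multiplicity = 3, geometric multiplicity = 3

Determining the block sizes for each eigenvalue:
  λ = -2: gm = am = 3, so every block has size 1 → block sizes [1, 1, 1]

Assembling the blocks gives a Jordan form
J =
  [-2,  0,  0]
  [ 0, -2,  0]
  [ 0,  0, -2]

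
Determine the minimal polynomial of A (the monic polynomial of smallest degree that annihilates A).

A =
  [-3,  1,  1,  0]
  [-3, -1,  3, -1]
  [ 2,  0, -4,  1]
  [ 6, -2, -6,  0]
x^2 + 4*x + 4

The characteristic polynomial is χ_A(x) = (x + 2)^4, so the eigenvalues are known. The minimal polynomial is
  m_A(x) = Π_λ (x − λ)^{k_λ}
where k_λ is the size of the *largest* Jordan block for λ (equivalently, the smallest k with (A − λI)^k v = 0 for every generalised eigenvector v of λ).

  λ = -2: largest Jordan block has size 2, contributing (x + 2)^2

So m_A(x) = (x + 2)^2 = x^2 + 4*x + 4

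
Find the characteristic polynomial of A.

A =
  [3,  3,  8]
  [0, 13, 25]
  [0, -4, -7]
x^3 - 9*x^2 + 27*x - 27

Expanding det(x·I − A) (e.g. by cofactor expansion or by noting that A is similar to its Jordan form J, which has the same characteristic polynomial as A) gives
  χ_A(x) = x^3 - 9*x^2 + 27*x - 27
which factors as (x - 3)^3. The eigenvalues (with algebraic multiplicities) are λ = 3 with multiplicity 3.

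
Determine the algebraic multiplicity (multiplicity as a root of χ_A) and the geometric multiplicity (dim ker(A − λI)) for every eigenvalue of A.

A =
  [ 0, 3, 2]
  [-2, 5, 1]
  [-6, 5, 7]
λ = 4: alg = 3, geom = 1

Step 1 — factor the characteristic polynomial to read off the algebraic multiplicities:
  χ_A(x) = (x - 4)^3

Step 2 — compute geometric multiplicities via the rank-nullity identity g(λ) = n − rank(A − λI):
  rank(A − (4)·I) = 2, so dim ker(A − (4)·I) = n − 2 = 1

Summary:
  λ = 4: algebraic multiplicity = 3, geometric multiplicity = 1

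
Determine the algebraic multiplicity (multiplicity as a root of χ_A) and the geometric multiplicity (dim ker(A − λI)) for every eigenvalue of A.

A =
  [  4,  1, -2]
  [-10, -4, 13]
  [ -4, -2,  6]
λ = 2: alg = 3, geom = 1

Step 1 — factor the characteristic polynomial to read off the algebraic multiplicities:
  χ_A(x) = (x - 2)^3

Step 2 — compute geometric multiplicities via the rank-nullity identity g(λ) = n − rank(A − λI):
  rank(A − (2)·I) = 2, so dim ker(A − (2)·I) = n − 2 = 1

Summary:
  λ = 2: algebraic multiplicity = 3, geometric multiplicity = 1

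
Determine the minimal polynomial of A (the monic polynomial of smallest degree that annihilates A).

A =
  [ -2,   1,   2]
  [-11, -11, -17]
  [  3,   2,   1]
x^3 + 12*x^2 + 48*x + 64

The characteristic polynomial is χ_A(x) = (x + 4)^3, so the eigenvalues are known. The minimal polynomial is
  m_A(x) = Π_λ (x − λ)^{k_λ}
where k_λ is the size of the *largest* Jordan block for λ (equivalently, the smallest k with (A − λI)^k v = 0 for every generalised eigenvector v of λ).

  λ = -4: largest Jordan block has size 3, contributing (x + 4)^3

So m_A(x) = (x + 4)^3 = x^3 + 12*x^2 + 48*x + 64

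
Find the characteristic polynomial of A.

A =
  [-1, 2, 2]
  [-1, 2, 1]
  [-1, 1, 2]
x^3 - 3*x^2 + 3*x - 1

Expanding det(x·I − A) (e.g. by cofactor expansion or by noting that A is similar to its Jordan form J, which has the same characteristic polynomial as A) gives
  χ_A(x) = x^3 - 3*x^2 + 3*x - 1
which factors as (x - 1)^3. The eigenvalues (with algebraic multiplicities) are λ = 1 with multiplicity 3.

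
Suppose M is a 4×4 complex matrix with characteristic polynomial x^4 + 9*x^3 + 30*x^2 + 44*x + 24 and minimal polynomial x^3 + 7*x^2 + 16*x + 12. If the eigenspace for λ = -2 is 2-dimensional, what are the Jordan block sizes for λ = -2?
Block sizes for λ = -2: [2, 1]

Step 1 — from the characteristic polynomial, algebraic multiplicity of λ = -2 is 3. From dim ker(M − (-2)·I) = 2, there are exactly 2 Jordan blocks for λ = -2.
Step 2 — from the minimal polynomial, the factor (x + 2)^2 tells us the largest block for λ = -2 has size 2.
Step 3 — with total size 3, 2 blocks, and largest block 2, the block sizes (in nonincreasing order) are [2, 1].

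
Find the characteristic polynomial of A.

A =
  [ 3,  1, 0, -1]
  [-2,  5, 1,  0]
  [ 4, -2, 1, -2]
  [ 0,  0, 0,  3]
x^4 - 12*x^3 + 54*x^2 - 108*x + 81

Expanding det(x·I − A) (e.g. by cofactor expansion or by noting that A is similar to its Jordan form J, which has the same characteristic polynomial as A) gives
  χ_A(x) = x^4 - 12*x^3 + 54*x^2 - 108*x + 81
which factors as (x - 3)^4. The eigenvalues (with algebraic multiplicities) are λ = 3 with multiplicity 4.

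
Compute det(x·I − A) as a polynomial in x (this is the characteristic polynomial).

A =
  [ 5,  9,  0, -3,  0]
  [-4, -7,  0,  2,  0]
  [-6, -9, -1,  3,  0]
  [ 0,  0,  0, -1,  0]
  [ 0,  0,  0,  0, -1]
x^5 + 5*x^4 + 10*x^3 + 10*x^2 + 5*x + 1

Expanding det(x·I − A) (e.g. by cofactor expansion or by noting that A is similar to its Jordan form J, which has the same characteristic polynomial as A) gives
  χ_A(x) = x^5 + 5*x^4 + 10*x^3 + 10*x^2 + 5*x + 1
which factors as (x + 1)^5. The eigenvalues (with algebraic multiplicities) are λ = -1 with multiplicity 5.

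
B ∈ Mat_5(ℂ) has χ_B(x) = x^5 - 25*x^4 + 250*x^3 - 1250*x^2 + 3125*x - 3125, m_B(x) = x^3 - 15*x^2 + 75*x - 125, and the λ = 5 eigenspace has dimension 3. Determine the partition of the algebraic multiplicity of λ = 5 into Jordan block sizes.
Block sizes for λ = 5: [3, 1, 1]

Step 1 — from the characteristic polynomial, algebraic multiplicity of λ = 5 is 5. From dim ker(B − (5)·I) = 3, there are exactly 3 Jordan blocks for λ = 5.
Step 2 — from the minimal polynomial, the factor (x − 5)^3 tells us the largest block for λ = 5 has size 3.
Step 3 — with total size 5, 3 blocks, and largest block 3, the block sizes (in nonincreasing order) are [3, 1, 1].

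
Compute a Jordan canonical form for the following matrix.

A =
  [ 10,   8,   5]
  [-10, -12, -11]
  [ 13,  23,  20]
J_3(6)

The characteristic polynomial is
  det(x·I − A) = x^3 - 18*x^2 + 108*x - 216 = (x - 6)^3

Eigenvalues and multiplicities (the geometric multiplicity of λ is n − rank(A − λI), which equals the number of Jordan blocks for λ):
  λ = 6: algebraic multiplicity = 3, geometric multiplicity = 1

Determining the block sizes for each eigenvalue:
  λ = 6: one block (gm = 1), so the single block has size am = 3 → block sizes [3]

Assembling the blocks gives a Jordan form
J =
  [6, 1, 0]
  [0, 6, 1]
  [0, 0, 6]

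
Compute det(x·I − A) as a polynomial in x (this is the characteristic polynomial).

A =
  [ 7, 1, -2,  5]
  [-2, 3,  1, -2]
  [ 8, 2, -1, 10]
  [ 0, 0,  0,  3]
x^4 - 12*x^3 + 54*x^2 - 108*x + 81

Expanding det(x·I − A) (e.g. by cofactor expansion or by noting that A is similar to its Jordan form J, which has the same characteristic polynomial as A) gives
  χ_A(x) = x^4 - 12*x^3 + 54*x^2 - 108*x + 81
which factors as (x - 3)^4. The eigenvalues (with algebraic multiplicities) are λ = 3 with multiplicity 4.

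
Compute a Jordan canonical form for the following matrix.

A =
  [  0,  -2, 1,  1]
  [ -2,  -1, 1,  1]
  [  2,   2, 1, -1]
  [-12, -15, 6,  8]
J_3(2) ⊕ J_1(2)

The characteristic polynomial is
  det(x·I − A) = x^4 - 8*x^3 + 24*x^2 - 32*x + 16 = (x - 2)^4

Eigenvalues and multiplicities (the geometric multiplicity of λ is n − rank(A − λI), which equals the number of Jordan blocks for λ):
  λ = 2: algebraic multiplicity = 4, geometric multiplicity = 2

Determining the block sizes for each eigenvalue:
  λ = 2: with am = 4 and gm = 2, the partition is not yet determined (e.g. several partitions of 4 into 2 parts exist). Let N = A − (2)·I. Computing rank(N^1) = 2, rank(N^2) = 1, rank(N^3) = 0; the number of blocks of size ≥ j is rank(N^{j−1}) − rank(N^j), giving [2, 1, 1]. So we have 1 block(s) of size 3, 1 block(s) of size 1 → block sizes [3, 1]

Assembling the blocks gives a Jordan form
J =
  [2, 1, 0, 0]
  [0, 2, 1, 0]
  [0, 0, 2, 0]
  [0, 0, 0, 2]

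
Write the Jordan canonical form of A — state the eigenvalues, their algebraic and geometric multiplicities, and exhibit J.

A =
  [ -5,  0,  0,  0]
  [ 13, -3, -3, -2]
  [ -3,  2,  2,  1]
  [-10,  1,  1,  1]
J_1(-5) ⊕ J_3(0)

The characteristic polynomial is
  det(x·I − A) = x^4 + 5*x^3 = x^3*(x + 5)

Eigenvalues and multiplicities (the geometric multiplicity of λ is n − rank(A − λI), which equals the number of Jordan blocks for λ):
  λ = -5: algebraic multiplicity = 1, geometric multiplicity = 1
  λ = 0: algebraic multiplicity = 3, geometric multiplicity = 1

Determining the block sizes for each eigenvalue:
  λ = -5: one block (gm = 1), so the single block has size am = 1 → block sizes [1]
  λ = 0: one block (gm = 1), so the single block has size am = 3 → block sizes [3]

Assembling the blocks gives a Jordan form
J =
  [-5, 0, 0, 0]
  [ 0, 0, 1, 0]
  [ 0, 0, 0, 1]
  [ 0, 0, 0, 0]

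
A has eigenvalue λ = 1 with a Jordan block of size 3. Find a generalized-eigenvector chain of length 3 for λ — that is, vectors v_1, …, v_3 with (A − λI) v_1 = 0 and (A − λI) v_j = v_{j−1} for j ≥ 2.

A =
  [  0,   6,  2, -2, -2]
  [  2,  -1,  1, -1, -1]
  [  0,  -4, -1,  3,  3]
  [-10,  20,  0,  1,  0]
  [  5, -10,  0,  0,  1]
A Jordan chain for λ = 1 of length 3:
v_1 = (2, 1, -2, 0, 0)ᵀ
v_2 = (-2, -1, 3, 0, 0)ᵀ
v_3 = (0, 0, 0, 1, 0)ᵀ

Let N = A − (1)·I. We want v_3 with N^3 v_3 = 0 but N^2 v_3 ≠ 0; then v_{j-1} := N · v_j for j = 3, …, 2.

Pick v_3 = (0, 0, 0, 1, 0)ᵀ.
Then v_2 = N · v_3 = (-2, -1, 3, 0, 0)ᵀ.
Then v_1 = N · v_2 = (2, 1, -2, 0, 0)ᵀ.

Sanity check: (A − (1)·I) v_1 = (0, 0, 0, 0, 0)ᵀ = 0. ✓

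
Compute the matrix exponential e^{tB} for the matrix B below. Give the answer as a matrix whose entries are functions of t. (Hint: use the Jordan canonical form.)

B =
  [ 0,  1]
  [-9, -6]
e^{tB} =
  [3*t*exp(-3*t) + exp(-3*t), t*exp(-3*t)]
  [-9*t*exp(-3*t), -3*t*exp(-3*t) + exp(-3*t)]

Strategy: write B = P · J · P⁻¹ where J is a Jordan canonical form, so e^{tB} = P · e^{tJ} · P⁻¹, and e^{tJ} can be computed block-by-block.

B has Jordan form
J =
  [-3,  1]
  [ 0, -3]
(up to reordering of blocks).

Per-block formulas:
  For a 2×2 Jordan block J_2(-3): exp(t · J_2(-3)) = e^(-3t)·(I + t·N), where N is the 2×2 nilpotent shift.

After assembling e^{tJ} and conjugating by P, we get:

e^{tB} =
  [3*t*exp(-3*t) + exp(-3*t), t*exp(-3*t)]
  [-9*t*exp(-3*t), -3*t*exp(-3*t) + exp(-3*t)]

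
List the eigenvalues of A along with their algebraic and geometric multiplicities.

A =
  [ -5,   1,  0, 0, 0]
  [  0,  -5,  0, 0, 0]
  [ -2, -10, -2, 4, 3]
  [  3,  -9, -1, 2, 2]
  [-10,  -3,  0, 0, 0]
λ = -5: alg = 2, geom = 1; λ = 0: alg = 3, geom = 1

Step 1 — factor the characteristic polynomial to read off the algebraic multiplicities:
  χ_A(x) = x^3*(x + 5)^2

Step 2 — compute geometric multiplicities via the rank-nullity identity g(λ) = n − rank(A − λI):
  rank(A − (-5)·I) = 4, so dim ker(A − (-5)·I) = n − 4 = 1
  rank(A − (0)·I) = 4, so dim ker(A − (0)·I) = n − 4 = 1

Summary:
  λ = -5: algebraic multiplicity = 2, geometric multiplicity = 1
  λ = 0: algebraic multiplicity = 3, geometric multiplicity = 1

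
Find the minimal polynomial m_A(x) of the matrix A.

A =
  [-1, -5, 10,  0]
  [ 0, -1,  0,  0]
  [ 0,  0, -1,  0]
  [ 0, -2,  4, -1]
x^2 + 2*x + 1

The characteristic polynomial is χ_A(x) = (x + 1)^4, so the eigenvalues are known. The minimal polynomial is
  m_A(x) = Π_λ (x − λ)^{k_λ}
where k_λ is the size of the *largest* Jordan block for λ (equivalently, the smallest k with (A − λI)^k v = 0 for every generalised eigenvector v of λ).

  λ = -1: largest Jordan block has size 2, contributing (x + 1)^2

So m_A(x) = (x + 1)^2 = x^2 + 2*x + 1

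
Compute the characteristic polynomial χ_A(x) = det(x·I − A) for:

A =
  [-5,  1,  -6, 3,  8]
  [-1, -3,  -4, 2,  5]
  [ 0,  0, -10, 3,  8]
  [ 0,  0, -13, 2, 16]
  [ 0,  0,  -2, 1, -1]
x^5 + 17*x^4 + 115*x^3 + 387*x^2 + 648*x + 432

Expanding det(x·I − A) (e.g. by cofactor expansion or by noting that A is similar to its Jordan form J, which has the same characteristic polynomial as A) gives
  χ_A(x) = x^5 + 17*x^4 + 115*x^3 + 387*x^2 + 648*x + 432
which factors as (x + 3)^3*(x + 4)^2. The eigenvalues (with algebraic multiplicities) are λ = -4 with multiplicity 2, λ = -3 with multiplicity 3.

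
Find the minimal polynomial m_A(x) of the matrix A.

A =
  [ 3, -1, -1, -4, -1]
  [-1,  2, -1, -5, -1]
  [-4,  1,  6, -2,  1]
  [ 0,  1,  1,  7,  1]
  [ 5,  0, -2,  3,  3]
x^4 - 16*x^3 + 94*x^2 - 240*x + 225

The characteristic polynomial is χ_A(x) = (x - 5)^3*(x - 3)^2, so the eigenvalues are known. The minimal polynomial is
  m_A(x) = Π_λ (x − λ)^{k_λ}
where k_λ is the size of the *largest* Jordan block for λ (equivalently, the smallest k with (A − λI)^k v = 0 for every generalised eigenvector v of λ).

  λ = 3: largest Jordan block has size 2, contributing (x − 3)^2
  λ = 5: largest Jordan block has size 2, contributing (x − 5)^2

So m_A(x) = (x - 5)^2*(x - 3)^2 = x^4 - 16*x^3 + 94*x^2 - 240*x + 225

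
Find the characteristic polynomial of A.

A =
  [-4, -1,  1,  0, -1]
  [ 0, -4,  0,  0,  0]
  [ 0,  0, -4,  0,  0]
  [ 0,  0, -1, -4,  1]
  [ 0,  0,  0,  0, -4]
x^5 + 20*x^4 + 160*x^3 + 640*x^2 + 1280*x + 1024

Expanding det(x·I − A) (e.g. by cofactor expansion or by noting that A is similar to its Jordan form J, which has the same characteristic polynomial as A) gives
  χ_A(x) = x^5 + 20*x^4 + 160*x^3 + 640*x^2 + 1280*x + 1024
which factors as (x + 4)^5. The eigenvalues (with algebraic multiplicities) are λ = -4 with multiplicity 5.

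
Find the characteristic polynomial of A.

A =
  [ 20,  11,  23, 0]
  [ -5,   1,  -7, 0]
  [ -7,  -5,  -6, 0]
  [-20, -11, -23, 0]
x^4 - 15*x^3 + 75*x^2 - 125*x

Expanding det(x·I − A) (e.g. by cofactor expansion or by noting that A is similar to its Jordan form J, which has the same characteristic polynomial as A) gives
  χ_A(x) = x^4 - 15*x^3 + 75*x^2 - 125*x
which factors as x*(x - 5)^3. The eigenvalues (with algebraic multiplicities) are λ = 0 with multiplicity 1, λ = 5 with multiplicity 3.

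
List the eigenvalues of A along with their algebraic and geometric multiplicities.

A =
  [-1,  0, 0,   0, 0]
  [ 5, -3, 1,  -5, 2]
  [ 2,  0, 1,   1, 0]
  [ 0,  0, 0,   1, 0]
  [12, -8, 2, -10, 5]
λ = -1: alg = 1, geom = 1; λ = 1: alg = 4, geom = 2

Step 1 — factor the characteristic polynomial to read off the algebraic multiplicities:
  χ_A(x) = (x - 1)^4*(x + 1)

Step 2 — compute geometric multiplicities via the rank-nullity identity g(λ) = n − rank(A − λI):
  rank(A − (-1)·I) = 4, so dim ker(A − (-1)·I) = n − 4 = 1
  rank(A − (1)·I) = 3, so dim ker(A − (1)·I) = n − 3 = 2

Summary:
  λ = -1: algebraic multiplicity = 1, geometric multiplicity = 1
  λ = 1: algebraic multiplicity = 4, geometric multiplicity = 2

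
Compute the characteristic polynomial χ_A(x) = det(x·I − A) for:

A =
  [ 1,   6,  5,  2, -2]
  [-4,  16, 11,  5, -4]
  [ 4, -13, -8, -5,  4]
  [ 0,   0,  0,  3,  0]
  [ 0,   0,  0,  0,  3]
x^5 - 15*x^4 + 90*x^3 - 270*x^2 + 405*x - 243

Expanding det(x·I − A) (e.g. by cofactor expansion or by noting that A is similar to its Jordan form J, which has the same characteristic polynomial as A) gives
  χ_A(x) = x^5 - 15*x^4 + 90*x^3 - 270*x^2 + 405*x - 243
which factors as (x - 3)^5. The eigenvalues (with algebraic multiplicities) are λ = 3 with multiplicity 5.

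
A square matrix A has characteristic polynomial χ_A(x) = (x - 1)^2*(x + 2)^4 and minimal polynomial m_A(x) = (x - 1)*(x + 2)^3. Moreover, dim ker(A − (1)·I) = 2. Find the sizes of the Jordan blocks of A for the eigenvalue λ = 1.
Block sizes for λ = 1: [1, 1]

Step 1 — from the characteristic polynomial, algebraic multiplicity of λ = 1 is 2. From dim ker(A − (1)·I) = 2, there are exactly 2 Jordan blocks for λ = 1.
Step 2 — from the minimal polynomial, the factor (x − 1) tells us the largest block for λ = 1 has size 1.
Step 3 — with total size 2, 2 blocks, and largest block 1, the block sizes (in nonincreasing order) are [1, 1].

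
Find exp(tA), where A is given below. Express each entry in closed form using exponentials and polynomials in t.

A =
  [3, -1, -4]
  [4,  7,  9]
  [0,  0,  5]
e^{tA} =
  [-2*t*exp(5*t) + exp(5*t), -t*exp(5*t), -t^2*exp(5*t)/2 - 4*t*exp(5*t)]
  [4*t*exp(5*t), 2*t*exp(5*t) + exp(5*t), t^2*exp(5*t) + 9*t*exp(5*t)]
  [0, 0, exp(5*t)]

Strategy: write A = P · J · P⁻¹ where J is a Jordan canonical form, so e^{tA} = P · e^{tJ} · P⁻¹, and e^{tJ} can be computed block-by-block.

A has Jordan form
J =
  [5, 1, 0]
  [0, 5, 1]
  [0, 0, 5]
(up to reordering of blocks).

Per-block formulas:
  For a 3×3 Jordan block J_3(5): exp(t · J_3(5)) = e^(5t)·(I + t·N + (t^2/2)·N^2), where N is the 3×3 nilpotent shift.

After assembling e^{tJ} and conjugating by P, we get:

e^{tA} =
  [-2*t*exp(5*t) + exp(5*t), -t*exp(5*t), -t^2*exp(5*t)/2 - 4*t*exp(5*t)]
  [4*t*exp(5*t), 2*t*exp(5*t) + exp(5*t), t^2*exp(5*t) + 9*t*exp(5*t)]
  [0, 0, exp(5*t)]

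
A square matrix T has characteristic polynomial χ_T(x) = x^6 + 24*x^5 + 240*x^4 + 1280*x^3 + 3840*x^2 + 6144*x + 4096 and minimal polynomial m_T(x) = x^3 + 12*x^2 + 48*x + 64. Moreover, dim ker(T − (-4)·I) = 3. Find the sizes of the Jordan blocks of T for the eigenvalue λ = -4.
Block sizes for λ = -4: [3, 2, 1]

Step 1 — from the characteristic polynomial, algebraic multiplicity of λ = -4 is 6. From dim ker(T − (-4)·I) = 3, there are exactly 3 Jordan blocks for λ = -4.
Step 2 — from the minimal polynomial, the factor (x + 4)^3 tells us the largest block for λ = -4 has size 3.
Step 3 — with total size 6, 3 blocks, and largest block 3, the block sizes (in nonincreasing order) are [3, 2, 1].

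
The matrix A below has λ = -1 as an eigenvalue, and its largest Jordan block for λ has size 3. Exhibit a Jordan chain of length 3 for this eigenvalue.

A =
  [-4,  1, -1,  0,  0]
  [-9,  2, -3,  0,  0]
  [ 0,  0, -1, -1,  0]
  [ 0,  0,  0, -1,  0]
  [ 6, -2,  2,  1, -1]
A Jordan chain for λ = -1 of length 3:
v_1 = (1, 3, 0, 0, -2)ᵀ
v_2 = (0, 0, -1, 0, 1)ᵀ
v_3 = (0, 0, 0, 1, 0)ᵀ

Let N = A − (-1)·I. We want v_3 with N^3 v_3 = 0 but N^2 v_3 ≠ 0; then v_{j-1} := N · v_j for j = 3, …, 2.

Pick v_3 = (0, 0, 0, 1, 0)ᵀ.
Then v_2 = N · v_3 = (0, 0, -1, 0, 1)ᵀ.
Then v_1 = N · v_2 = (1, 3, 0, 0, -2)ᵀ.

Sanity check: (A − (-1)·I) v_1 = (0, 0, 0, 0, 0)ᵀ = 0. ✓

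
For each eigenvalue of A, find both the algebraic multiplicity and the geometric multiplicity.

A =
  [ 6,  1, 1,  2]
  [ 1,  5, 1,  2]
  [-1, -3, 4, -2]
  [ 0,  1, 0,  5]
λ = 5: alg = 4, geom = 2

Step 1 — factor the characteristic polynomial to read off the algebraic multiplicities:
  χ_A(x) = (x - 5)^4

Step 2 — compute geometric multiplicities via the rank-nullity identity g(λ) = n − rank(A − λI):
  rank(A − (5)·I) = 2, so dim ker(A − (5)·I) = n − 2 = 2

Summary:
  λ = 5: algebraic multiplicity = 4, geometric multiplicity = 2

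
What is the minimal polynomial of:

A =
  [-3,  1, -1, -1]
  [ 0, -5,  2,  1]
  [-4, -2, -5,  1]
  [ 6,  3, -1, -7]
x^3 + 15*x^2 + 75*x + 125

The characteristic polynomial is χ_A(x) = (x + 5)^4, so the eigenvalues are known. The minimal polynomial is
  m_A(x) = Π_λ (x − λ)^{k_λ}
where k_λ is the size of the *largest* Jordan block for λ (equivalently, the smallest k with (A − λI)^k v = 0 for every generalised eigenvector v of λ).

  λ = -5: largest Jordan block has size 3, contributing (x + 5)^3

So m_A(x) = (x + 5)^3 = x^3 + 15*x^2 + 75*x + 125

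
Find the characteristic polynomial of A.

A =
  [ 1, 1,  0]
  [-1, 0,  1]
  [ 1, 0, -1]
x^3

Expanding det(x·I − A) (e.g. by cofactor expansion or by noting that A is similar to its Jordan form J, which has the same characteristic polynomial as A) gives
  χ_A(x) = x^3
which factors as x^3. The eigenvalues (with algebraic multiplicities) are λ = 0 with multiplicity 3.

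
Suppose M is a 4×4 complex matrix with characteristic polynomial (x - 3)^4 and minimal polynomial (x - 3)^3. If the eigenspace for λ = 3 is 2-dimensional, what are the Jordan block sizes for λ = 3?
Block sizes for λ = 3: [3, 1]

Step 1 — from the characteristic polynomial, algebraic multiplicity of λ = 3 is 4. From dim ker(M − (3)·I) = 2, there are exactly 2 Jordan blocks for λ = 3.
Step 2 — from the minimal polynomial, the factor (x − 3)^3 tells us the largest block for λ = 3 has size 3.
Step 3 — with total size 4, 2 blocks, and largest block 3, the block sizes (in nonincreasing order) are [3, 1].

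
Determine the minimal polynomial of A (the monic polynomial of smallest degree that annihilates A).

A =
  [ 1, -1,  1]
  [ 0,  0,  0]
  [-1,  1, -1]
x^2

The characteristic polynomial is χ_A(x) = x^3, so the eigenvalues are known. The minimal polynomial is
  m_A(x) = Π_λ (x − λ)^{k_λ}
where k_λ is the size of the *largest* Jordan block for λ (equivalently, the smallest k with (A − λI)^k v = 0 for every generalised eigenvector v of λ).

  λ = 0: largest Jordan block has size 2, contributing (x − 0)^2

So m_A(x) = x^2 = x^2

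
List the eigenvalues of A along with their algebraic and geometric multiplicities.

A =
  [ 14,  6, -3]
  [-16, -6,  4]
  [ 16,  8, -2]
λ = 2: alg = 3, geom = 2

Step 1 — factor the characteristic polynomial to read off the algebraic multiplicities:
  χ_A(x) = (x - 2)^3

Step 2 — compute geometric multiplicities via the rank-nullity identity g(λ) = n − rank(A − λI):
  rank(A − (2)·I) = 1, so dim ker(A − (2)·I) = n − 1 = 2

Summary:
  λ = 2: algebraic multiplicity = 3, geometric multiplicity = 2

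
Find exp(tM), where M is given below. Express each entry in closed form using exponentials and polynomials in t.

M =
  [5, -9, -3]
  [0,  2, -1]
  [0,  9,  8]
e^{tM} =
  [exp(5*t), -9*t*exp(5*t), -3*t*exp(5*t)]
  [0, -3*t*exp(5*t) + exp(5*t), -t*exp(5*t)]
  [0, 9*t*exp(5*t), 3*t*exp(5*t) + exp(5*t)]

Strategy: write M = P · J · P⁻¹ where J is a Jordan canonical form, so e^{tM} = P · e^{tJ} · P⁻¹, and e^{tJ} can be computed block-by-block.

M has Jordan form
J =
  [5, 1, 0]
  [0, 5, 0]
  [0, 0, 5]
(up to reordering of blocks).

Per-block formulas:
  For a 2×2 Jordan block J_2(5): exp(t · J_2(5)) = e^(5t)·(I + t·N), where N is the 2×2 nilpotent shift.
  For a 1×1 block at λ = 5: exp(t · [5]) = [e^(5t)].

After assembling e^{tJ} and conjugating by P, we get:

e^{tM} =
  [exp(5*t), -9*t*exp(5*t), -3*t*exp(5*t)]
  [0, -3*t*exp(5*t) + exp(5*t), -t*exp(5*t)]
  [0, 9*t*exp(5*t), 3*t*exp(5*t) + exp(5*t)]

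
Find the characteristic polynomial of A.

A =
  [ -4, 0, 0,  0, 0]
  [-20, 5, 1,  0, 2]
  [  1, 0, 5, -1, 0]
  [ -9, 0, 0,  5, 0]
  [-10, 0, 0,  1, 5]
x^5 - 16*x^4 + 70*x^3 + 100*x^2 - 1375*x + 2500

Expanding det(x·I − A) (e.g. by cofactor expansion or by noting that A is similar to its Jordan form J, which has the same characteristic polynomial as A) gives
  χ_A(x) = x^5 - 16*x^4 + 70*x^3 + 100*x^2 - 1375*x + 2500
which factors as (x - 5)^4*(x + 4). The eigenvalues (with algebraic multiplicities) are λ = -4 with multiplicity 1, λ = 5 with multiplicity 4.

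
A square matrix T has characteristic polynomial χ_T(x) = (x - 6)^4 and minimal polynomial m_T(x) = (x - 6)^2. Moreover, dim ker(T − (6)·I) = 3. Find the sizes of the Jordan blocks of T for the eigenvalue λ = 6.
Block sizes for λ = 6: [2, 1, 1]

Step 1 — from the characteristic polynomial, algebraic multiplicity of λ = 6 is 4. From dim ker(T − (6)·I) = 3, there are exactly 3 Jordan blocks for λ = 6.
Step 2 — from the minimal polynomial, the factor (x − 6)^2 tells us the largest block for λ = 6 has size 2.
Step 3 — with total size 4, 3 blocks, and largest block 2, the block sizes (in nonincreasing order) are [2, 1, 1].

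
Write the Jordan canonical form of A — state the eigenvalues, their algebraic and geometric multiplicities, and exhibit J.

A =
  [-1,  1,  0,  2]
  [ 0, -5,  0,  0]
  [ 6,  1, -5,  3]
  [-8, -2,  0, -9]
J_2(-5) ⊕ J_2(-5)

The characteristic polynomial is
  det(x·I − A) = x^4 + 20*x^3 + 150*x^2 + 500*x + 625 = (x + 5)^4

Eigenvalues and multiplicities (the geometric multiplicity of λ is n − rank(A − λI), which equals the number of Jordan blocks for λ):
  λ = -5: algebraic multiplicity = 4, geometric multiplicity = 2

Determining the block sizes for each eigenvalue:
  λ = -5: with am = 4 and gm = 2, the partition is not yet determined (e.g. several partitions of 4 into 2 parts exist). Let N = A − (-5)·I. Computing rank(N^1) = 2, rank(N^2) = 0; the number of blocks of size ≥ j is rank(N^{j−1}) − rank(N^j), giving [2, 2]. So we have 2 block(s) of size 2 → block sizes [2, 2]

Assembling the blocks gives a Jordan form
J =
  [-5,  1,  0,  0]
  [ 0, -5,  0,  0]
  [ 0,  0, -5,  1]
  [ 0,  0,  0, -5]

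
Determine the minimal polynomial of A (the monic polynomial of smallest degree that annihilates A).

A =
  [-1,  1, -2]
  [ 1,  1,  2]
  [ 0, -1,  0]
x^3

The characteristic polynomial is χ_A(x) = x^3, so the eigenvalues are known. The minimal polynomial is
  m_A(x) = Π_λ (x − λ)^{k_λ}
where k_λ is the size of the *largest* Jordan block for λ (equivalently, the smallest k with (A − λI)^k v = 0 for every generalised eigenvector v of λ).

  λ = 0: largest Jordan block has size 3, contributing (x − 0)^3

So m_A(x) = x^3 = x^3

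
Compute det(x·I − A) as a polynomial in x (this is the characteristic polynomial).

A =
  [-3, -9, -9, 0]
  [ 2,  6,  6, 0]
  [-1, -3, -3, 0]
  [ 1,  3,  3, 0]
x^4

Expanding det(x·I − A) (e.g. by cofactor expansion or by noting that A is similar to its Jordan form J, which has the same characteristic polynomial as A) gives
  χ_A(x) = x^4
which factors as x^4. The eigenvalues (with algebraic multiplicities) are λ = 0 with multiplicity 4.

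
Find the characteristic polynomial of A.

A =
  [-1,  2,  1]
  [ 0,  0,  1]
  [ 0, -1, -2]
x^3 + 3*x^2 + 3*x + 1

Expanding det(x·I − A) (e.g. by cofactor expansion or by noting that A is similar to its Jordan form J, which has the same characteristic polynomial as A) gives
  χ_A(x) = x^3 + 3*x^2 + 3*x + 1
which factors as (x + 1)^3. The eigenvalues (with algebraic multiplicities) are λ = -1 with multiplicity 3.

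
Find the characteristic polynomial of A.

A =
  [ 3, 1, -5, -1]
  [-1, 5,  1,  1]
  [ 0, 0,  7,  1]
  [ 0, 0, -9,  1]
x^4 - 16*x^3 + 96*x^2 - 256*x + 256

Expanding det(x·I − A) (e.g. by cofactor expansion or by noting that A is similar to its Jordan form J, which has the same characteristic polynomial as A) gives
  χ_A(x) = x^4 - 16*x^3 + 96*x^2 - 256*x + 256
which factors as (x - 4)^4. The eigenvalues (with algebraic multiplicities) are λ = 4 with multiplicity 4.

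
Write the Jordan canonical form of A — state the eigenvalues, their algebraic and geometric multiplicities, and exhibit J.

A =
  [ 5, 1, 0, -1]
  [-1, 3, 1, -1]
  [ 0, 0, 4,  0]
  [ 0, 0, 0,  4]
J_3(4) ⊕ J_1(4)

The characteristic polynomial is
  det(x·I − A) = x^4 - 16*x^3 + 96*x^2 - 256*x + 256 = (x - 4)^4

Eigenvalues and multiplicities (the geometric multiplicity of λ is n − rank(A − λI), which equals the number of Jordan blocks for λ):
  λ = 4: algebraic multiplicity = 4, geometric multiplicity = 2

Determining the block sizes for each eigenvalue:
  λ = 4: with am = 4 and gm = 2, the partition is not yet determined (e.g. several partitions of 4 into 2 parts exist). Let N = A − (4)·I. Computing rank(N^1) = 2, rank(N^2) = 1, rank(N^3) = 0; the number of blocks of size ≥ j is rank(N^{j−1}) − rank(N^j), giving [2, 1, 1]. So we have 1 block(s) of size 3, 1 block(s) of size 1 → block sizes [3, 1]

Assembling the blocks gives a Jordan form
J =
  [4, 1, 0, 0]
  [0, 4, 1, 0]
  [0, 0, 4, 0]
  [0, 0, 0, 4]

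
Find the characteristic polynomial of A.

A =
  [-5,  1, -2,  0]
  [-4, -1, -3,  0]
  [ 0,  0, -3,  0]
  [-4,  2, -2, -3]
x^4 + 12*x^3 + 54*x^2 + 108*x + 81

Expanding det(x·I − A) (e.g. by cofactor expansion or by noting that A is similar to its Jordan form J, which has the same characteristic polynomial as A) gives
  χ_A(x) = x^4 + 12*x^3 + 54*x^2 + 108*x + 81
which factors as (x + 3)^4. The eigenvalues (with algebraic multiplicities) are λ = -3 with multiplicity 4.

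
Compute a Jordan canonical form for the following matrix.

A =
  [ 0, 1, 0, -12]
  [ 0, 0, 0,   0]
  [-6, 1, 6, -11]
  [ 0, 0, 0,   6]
J_2(0) ⊕ J_2(6)

The characteristic polynomial is
  det(x·I − A) = x^4 - 12*x^3 + 36*x^2 = x^2*(x - 6)^2

Eigenvalues and multiplicities (the geometric multiplicity of λ is n − rank(A − λI), which equals the number of Jordan blocks for λ):
  λ = 0: algebraic multiplicity = 2, geometric multiplicity = 1
  λ = 6: algebraic multiplicity = 2, geometric multiplicity = 1

Determining the block sizes for each eigenvalue:
  λ = 0: one block (gm = 1), so the single block has size am = 2 → block sizes [2]
  λ = 6: one block (gm = 1), so the single block has size am = 2 → block sizes [2]

Assembling the blocks gives a Jordan form
J =
  [0, 1, 0, 0]
  [0, 0, 0, 0]
  [0, 0, 6, 1]
  [0, 0, 0, 6]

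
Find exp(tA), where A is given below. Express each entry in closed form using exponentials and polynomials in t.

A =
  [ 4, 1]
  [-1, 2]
e^{tA} =
  [t*exp(3*t) + exp(3*t), t*exp(3*t)]
  [-t*exp(3*t), -t*exp(3*t) + exp(3*t)]

Strategy: write A = P · J · P⁻¹ where J is a Jordan canonical form, so e^{tA} = P · e^{tJ} · P⁻¹, and e^{tJ} can be computed block-by-block.

A has Jordan form
J =
  [3, 1]
  [0, 3]
(up to reordering of blocks).

Per-block formulas:
  For a 2×2 Jordan block J_2(3): exp(t · J_2(3)) = e^(3t)·(I + t·N), where N is the 2×2 nilpotent shift.

After assembling e^{tJ} and conjugating by P, we get:

e^{tA} =
  [t*exp(3*t) + exp(3*t), t*exp(3*t)]
  [-t*exp(3*t), -t*exp(3*t) + exp(3*t)]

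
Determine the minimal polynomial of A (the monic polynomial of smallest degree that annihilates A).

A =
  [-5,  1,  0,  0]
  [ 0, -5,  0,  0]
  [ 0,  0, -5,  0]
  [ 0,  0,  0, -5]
x^2 + 10*x + 25

The characteristic polynomial is χ_A(x) = (x + 5)^4, so the eigenvalues are known. The minimal polynomial is
  m_A(x) = Π_λ (x − λ)^{k_λ}
where k_λ is the size of the *largest* Jordan block for λ (equivalently, the smallest k with (A − λI)^k v = 0 for every generalised eigenvector v of λ).

  λ = -5: largest Jordan block has size 2, contributing (x + 5)^2

So m_A(x) = (x + 5)^2 = x^2 + 10*x + 25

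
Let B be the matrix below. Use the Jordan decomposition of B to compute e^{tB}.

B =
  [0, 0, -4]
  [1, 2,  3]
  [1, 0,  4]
e^{tB} =
  [-2*t*exp(2*t) + exp(2*t), 0, -4*t*exp(2*t)]
  [t^2*exp(2*t)/2 + t*exp(2*t), exp(2*t), t^2*exp(2*t) + 3*t*exp(2*t)]
  [t*exp(2*t), 0, 2*t*exp(2*t) + exp(2*t)]

Strategy: write B = P · J · P⁻¹ where J is a Jordan canonical form, so e^{tB} = P · e^{tJ} · P⁻¹, and e^{tJ} can be computed block-by-block.

B has Jordan form
J =
  [2, 1, 0]
  [0, 2, 1]
  [0, 0, 2]
(up to reordering of blocks).

Per-block formulas:
  For a 3×3 Jordan block J_3(2): exp(t · J_3(2)) = e^(2t)·(I + t·N + (t^2/2)·N^2), where N is the 3×3 nilpotent shift.

After assembling e^{tJ} and conjugating by P, we get:

e^{tB} =
  [-2*t*exp(2*t) + exp(2*t), 0, -4*t*exp(2*t)]
  [t^2*exp(2*t)/2 + t*exp(2*t), exp(2*t), t^2*exp(2*t) + 3*t*exp(2*t)]
  [t*exp(2*t), 0, 2*t*exp(2*t) + exp(2*t)]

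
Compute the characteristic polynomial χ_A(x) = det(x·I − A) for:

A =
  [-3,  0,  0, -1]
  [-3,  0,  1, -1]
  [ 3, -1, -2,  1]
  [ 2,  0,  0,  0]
x^4 + 5*x^3 + 9*x^2 + 7*x + 2

Expanding det(x·I − A) (e.g. by cofactor expansion or by noting that A is similar to its Jordan form J, which has the same characteristic polynomial as A) gives
  χ_A(x) = x^4 + 5*x^3 + 9*x^2 + 7*x + 2
which factors as (x + 1)^3*(x + 2). The eigenvalues (with algebraic multiplicities) are λ = -2 with multiplicity 1, λ = -1 with multiplicity 3.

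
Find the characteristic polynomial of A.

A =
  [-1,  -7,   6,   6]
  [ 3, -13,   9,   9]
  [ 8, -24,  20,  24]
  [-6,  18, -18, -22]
x^4 + 16*x^3 + 96*x^2 + 256*x + 256

Expanding det(x·I − A) (e.g. by cofactor expansion or by noting that A is similar to its Jordan form J, which has the same characteristic polynomial as A) gives
  χ_A(x) = x^4 + 16*x^3 + 96*x^2 + 256*x + 256
which factors as (x + 4)^4. The eigenvalues (with algebraic multiplicities) are λ = -4 with multiplicity 4.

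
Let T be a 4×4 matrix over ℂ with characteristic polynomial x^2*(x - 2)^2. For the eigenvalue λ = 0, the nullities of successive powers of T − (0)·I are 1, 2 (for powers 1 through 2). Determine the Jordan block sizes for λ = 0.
Block sizes for λ = 0: [2]

From the dimensions of kernels of powers, the number of Jordan blocks of size at least j is d_j − d_{j−1} where d_j = dim ker(N^j) (with d_0 = 0). Computing the differences gives [1, 1].
The number of blocks of size exactly k is (#blocks of size ≥ k) − (#blocks of size ≥ k + 1), so the partition is: 1 block(s) of size 2.
In nonincreasing order the block sizes are [2].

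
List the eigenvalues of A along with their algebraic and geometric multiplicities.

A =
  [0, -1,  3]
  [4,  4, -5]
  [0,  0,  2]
λ = 2: alg = 3, geom = 1

Step 1 — factor the characteristic polynomial to read off the algebraic multiplicities:
  χ_A(x) = (x - 2)^3

Step 2 — compute geometric multiplicities via the rank-nullity identity g(λ) = n − rank(A − λI):
  rank(A − (2)·I) = 2, so dim ker(A − (2)·I) = n − 2 = 1

Summary:
  λ = 2: algebraic multiplicity = 3, geometric multiplicity = 1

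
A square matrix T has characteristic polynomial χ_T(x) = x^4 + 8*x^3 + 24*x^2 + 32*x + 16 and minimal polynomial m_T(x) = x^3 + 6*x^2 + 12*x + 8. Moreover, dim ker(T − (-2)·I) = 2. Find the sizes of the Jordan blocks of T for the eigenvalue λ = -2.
Block sizes for λ = -2: [3, 1]

Step 1 — from the characteristic polynomial, algebraic multiplicity of λ = -2 is 4. From dim ker(T − (-2)·I) = 2, there are exactly 2 Jordan blocks for λ = -2.
Step 2 — from the minimal polynomial, the factor (x + 2)^3 tells us the largest block for λ = -2 has size 3.
Step 3 — with total size 4, 2 blocks, and largest block 3, the block sizes (in nonincreasing order) are [3, 1].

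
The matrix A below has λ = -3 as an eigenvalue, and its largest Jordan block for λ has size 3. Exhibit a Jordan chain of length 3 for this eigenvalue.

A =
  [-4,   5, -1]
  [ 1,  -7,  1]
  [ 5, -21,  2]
A Jordan chain for λ = -3 of length 3:
v_1 = (1, 0, -1)ᵀ
v_2 = (-1, 1, 5)ᵀ
v_3 = (1, 0, 0)ᵀ

Let N = A − (-3)·I. We want v_3 with N^3 v_3 = 0 but N^2 v_3 ≠ 0; then v_{j-1} := N · v_j for j = 3, …, 2.

Pick v_3 = (1, 0, 0)ᵀ.
Then v_2 = N · v_3 = (-1, 1, 5)ᵀ.
Then v_1 = N · v_2 = (1, 0, -1)ᵀ.

Sanity check: (A − (-3)·I) v_1 = (0, 0, 0)ᵀ = 0. ✓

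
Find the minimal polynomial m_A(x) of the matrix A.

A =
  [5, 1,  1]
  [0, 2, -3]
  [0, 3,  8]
x^2 - 10*x + 25

The characteristic polynomial is χ_A(x) = (x - 5)^3, so the eigenvalues are known. The minimal polynomial is
  m_A(x) = Π_λ (x − λ)^{k_λ}
where k_λ is the size of the *largest* Jordan block for λ (equivalently, the smallest k with (A − λI)^k v = 0 for every generalised eigenvector v of λ).

  λ = 5: largest Jordan block has size 2, contributing (x − 5)^2

So m_A(x) = (x - 5)^2 = x^2 - 10*x + 25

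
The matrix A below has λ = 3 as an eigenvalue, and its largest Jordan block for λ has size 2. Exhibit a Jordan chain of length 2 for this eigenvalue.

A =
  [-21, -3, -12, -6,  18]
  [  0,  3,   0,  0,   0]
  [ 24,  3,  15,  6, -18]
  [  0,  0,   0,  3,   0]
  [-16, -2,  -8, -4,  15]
A Jordan chain for λ = 3 of length 2:
v_1 = (-24, 0, 24, 0, -16)ᵀ
v_2 = (1, 0, 0, 0, 0)ᵀ

Let N = A − (3)·I. We want v_2 with N^2 v_2 = 0 but N^1 v_2 ≠ 0; then v_{j-1} := N · v_j for j = 2, …, 2.

Pick v_2 = (1, 0, 0, 0, 0)ᵀ.
Then v_1 = N · v_2 = (-24, 0, 24, 0, -16)ᵀ.

Sanity check: (A − (3)·I) v_1 = (0, 0, 0, 0, 0)ᵀ = 0. ✓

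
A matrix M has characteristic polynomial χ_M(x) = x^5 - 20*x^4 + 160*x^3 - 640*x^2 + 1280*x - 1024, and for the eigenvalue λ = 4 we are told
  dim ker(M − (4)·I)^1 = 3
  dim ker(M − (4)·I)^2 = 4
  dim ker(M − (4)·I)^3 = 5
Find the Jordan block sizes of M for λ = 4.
Block sizes for λ = 4: [3, 1, 1]

From the dimensions of kernels of powers, the number of Jordan blocks of size at least j is d_j − d_{j−1} where d_j = dim ker(N^j) (with d_0 = 0). Computing the differences gives [3, 1, 1].
The number of blocks of size exactly k is (#blocks of size ≥ k) − (#blocks of size ≥ k + 1), so the partition is: 2 block(s) of size 1, 1 block(s) of size 3.
In nonincreasing order the block sizes are [3, 1, 1].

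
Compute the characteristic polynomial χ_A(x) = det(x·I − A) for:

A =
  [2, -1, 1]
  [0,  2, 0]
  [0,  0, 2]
x^3 - 6*x^2 + 12*x - 8

Expanding det(x·I − A) (e.g. by cofactor expansion or by noting that A is similar to its Jordan form J, which has the same characteristic polynomial as A) gives
  χ_A(x) = x^3 - 6*x^2 + 12*x - 8
which factors as (x - 2)^3. The eigenvalues (with algebraic multiplicities) are λ = 2 with multiplicity 3.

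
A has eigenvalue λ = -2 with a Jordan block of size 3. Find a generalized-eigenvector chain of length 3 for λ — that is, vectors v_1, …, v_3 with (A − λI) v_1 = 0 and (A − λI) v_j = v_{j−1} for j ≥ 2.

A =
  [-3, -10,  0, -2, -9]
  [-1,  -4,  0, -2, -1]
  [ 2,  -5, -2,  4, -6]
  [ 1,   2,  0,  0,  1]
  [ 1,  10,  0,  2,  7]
A Jordan chain for λ = -2 of length 3:
v_1 = (0, 0, 1, 0, 0)ᵀ
v_2 = (-1, -1, 2, 1, 1)ᵀ
v_3 = (1, 0, 0, 0, 0)ᵀ

Let N = A − (-2)·I. We want v_3 with N^3 v_3 = 0 but N^2 v_3 ≠ 0; then v_{j-1} := N · v_j for j = 3, …, 2.

Pick v_3 = (1, 0, 0, 0, 0)ᵀ.
Then v_2 = N · v_3 = (-1, -1, 2, 1, 1)ᵀ.
Then v_1 = N · v_2 = (0, 0, 1, 0, 0)ᵀ.

Sanity check: (A − (-2)·I) v_1 = (0, 0, 0, 0, 0)ᵀ = 0. ✓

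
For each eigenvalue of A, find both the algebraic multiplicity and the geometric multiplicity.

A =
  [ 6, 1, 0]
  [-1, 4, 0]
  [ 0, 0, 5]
λ = 5: alg = 3, geom = 2

Step 1 — factor the characteristic polynomial to read off the algebraic multiplicities:
  χ_A(x) = (x - 5)^3

Step 2 — compute geometric multiplicities via the rank-nullity identity g(λ) = n − rank(A − λI):
  rank(A − (5)·I) = 1, so dim ker(A − (5)·I) = n − 1 = 2

Summary:
  λ = 5: algebraic multiplicity = 3, geometric multiplicity = 2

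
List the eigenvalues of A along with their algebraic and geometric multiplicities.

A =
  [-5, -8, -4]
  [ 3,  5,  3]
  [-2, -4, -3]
λ = -1: alg = 3, geom = 2

Step 1 — factor the characteristic polynomial to read off the algebraic multiplicities:
  χ_A(x) = (x + 1)^3

Step 2 — compute geometric multiplicities via the rank-nullity identity g(λ) = n − rank(A − λI):
  rank(A − (-1)·I) = 1, so dim ker(A − (-1)·I) = n − 1 = 2

Summary:
  λ = -1: algebraic multiplicity = 3, geometric multiplicity = 2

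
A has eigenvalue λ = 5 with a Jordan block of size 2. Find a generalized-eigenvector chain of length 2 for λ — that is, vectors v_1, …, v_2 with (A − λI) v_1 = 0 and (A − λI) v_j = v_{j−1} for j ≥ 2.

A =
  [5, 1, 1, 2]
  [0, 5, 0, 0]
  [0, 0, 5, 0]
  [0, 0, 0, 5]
A Jordan chain for λ = 5 of length 2:
v_1 = (1, 0, 0, 0)ᵀ
v_2 = (0, 1, 0, 0)ᵀ

Let N = A − (5)·I. We want v_2 with N^2 v_2 = 0 but N^1 v_2 ≠ 0; then v_{j-1} := N · v_j for j = 2, …, 2.

Pick v_2 = (0, 1, 0, 0)ᵀ.
Then v_1 = N · v_2 = (1, 0, 0, 0)ᵀ.

Sanity check: (A − (5)·I) v_1 = (0, 0, 0, 0)ᵀ = 0. ✓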